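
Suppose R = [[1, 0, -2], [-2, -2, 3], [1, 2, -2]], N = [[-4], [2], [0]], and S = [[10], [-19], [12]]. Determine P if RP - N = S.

P = [[4], [3], [-1]]

RP = S + N = [[6], [-17], [12]].
R is on the left of P, so left-multiply by R⁻¹: P = R⁻¹(S + N).
det R = 2, so R⁻¹ = [[-1, -2, -2], [-1/2, 0, 1/2], [-1, -1, -1]].
P = R⁻¹(S + N) = [[4], [3], [-1]].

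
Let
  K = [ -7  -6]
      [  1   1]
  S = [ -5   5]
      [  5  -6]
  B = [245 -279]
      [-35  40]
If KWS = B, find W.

W = [[3, -4], [-1, -1]]

W = K⁻¹BS⁻¹ (apply K⁻¹ on the left and S⁻¹ on the right).
det K = -1; the adjugate gives K⁻¹ = [[-1, -6], [1, 7]].
det S = 5; the adjugate gives S⁻¹ = [[-6/5, -1], [-1, -1]].
K⁻¹B = [[-35, 39], [0, 1]].
W = (K⁻¹B)S⁻¹ = [[3, -4], [-1, -1]].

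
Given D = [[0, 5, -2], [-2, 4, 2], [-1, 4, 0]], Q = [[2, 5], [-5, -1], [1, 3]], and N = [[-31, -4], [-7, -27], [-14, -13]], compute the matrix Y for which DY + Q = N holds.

Y = [[-5, 4], [-5, -3], [4, -3]]

DY = N − Q = [[-33, -9], [-2, -26], [-15, -16]].
Since D multiplies Y on the left, Y = D⁻¹(N − Q).
D has determinant -2; D⁻¹ = [[4, 4, -9], [1, 1, -2], [2, 5/2, -5]].
Y = D⁻¹(N − Q) = [[-5, 4], [-5, -3], [4, -3]].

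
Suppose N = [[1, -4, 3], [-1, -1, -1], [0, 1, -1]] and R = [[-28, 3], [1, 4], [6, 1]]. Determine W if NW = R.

W = [[-5, 3], [5, -3], [-1, -4]]

Since N multiplies W on the left, W = N⁻¹R.
N has determinant 3; N⁻¹ = [[2/3, -1/3, 7/3], [-1/3, -1/3, -2/3], [-1/3, -1/3, -5/3]].
W = N⁻¹R = [[2/3, -1/3, 7/3], [-1/3, -1/3, -2/3], [-1/3, -1/3, -5/3]] · [[-28, 3], [1, 4], [6, 1]] = [[-5, 3], [5, -3], [-1, -4]].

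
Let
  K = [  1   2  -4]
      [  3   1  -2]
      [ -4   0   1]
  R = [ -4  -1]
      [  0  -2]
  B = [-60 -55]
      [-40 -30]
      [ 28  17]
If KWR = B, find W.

Isolating W: multiply by K⁻¹ from the left and R⁻¹ from the right, so W = K⁻¹BR⁻¹.
K has determinant -5; K⁻¹ = [[-1/5, 2/5, 0], [-1, 3, 2], [-4/5, 8/5, 1]].
det R = 8; the adjugate gives R⁻¹ = [[-1/4, 1/8], [0, -1/2]].
K⁻¹B = [[-4, -1], [-4, -1], [12, 13]].
W = (K⁻¹B)R⁻¹ = [[1, 0], [1, 0], [-3, -5]].

W = [[1, 0], [1, 0], [-3, -5]]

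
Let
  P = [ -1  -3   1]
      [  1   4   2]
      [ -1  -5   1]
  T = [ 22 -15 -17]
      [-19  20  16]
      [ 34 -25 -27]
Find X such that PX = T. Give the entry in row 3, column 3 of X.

-2

P is on the left of X, so left-multiply by P⁻¹: X = P⁻¹T.
det P = -6; the adjugate gives P⁻¹ = [[-7/3, 1/3, 5/3], [1/2, 0, -1/2], [1/6, 1/3, 1/6]].
X = P⁻¹T = [[-7/3, 1/3, 5/3], [1/2, 0, -1/2], [1/6, 1/3, 1/6]] · [[22, -15, -17], [-19, 20, 16], [34, -25, -27]] = [[-1, 0, 0], [-6, 5, 5], [3, 0, -2]].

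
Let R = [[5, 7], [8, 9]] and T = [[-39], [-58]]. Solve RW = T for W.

W = [[-5], [-2]]

Left-multiplying both sides by R⁻¹ gives W = R⁻¹T.
det R = -11; the adjugate gives R⁻¹ = [[-9/11, 7/11], [8/11, -5/11]].
W = R⁻¹T = [[-9/11, 7/11], [8/11, -5/11]] · [[-39], [-58]] = [[-5], [-2]].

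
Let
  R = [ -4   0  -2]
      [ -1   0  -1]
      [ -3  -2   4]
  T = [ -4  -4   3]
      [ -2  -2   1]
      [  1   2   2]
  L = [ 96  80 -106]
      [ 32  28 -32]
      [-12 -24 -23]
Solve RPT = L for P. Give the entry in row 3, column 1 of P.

3

Left-multiply by R⁻¹ and right-multiply by T⁻¹: P = R⁻¹LT⁻¹.
R has determinant 4; R⁻¹ = [[-1/2, 1, 0], [7/4, -11/2, -1/2], [1/2, -2, 0]].
T has determinant -2; T⁻¹ = [[3, -7, -1], [-5/2, 11/2, 1], [1, -2, 0]].
R⁻¹L = [[-16, -12, 21], [-2, -2, 2], [-16, -16, 11]].
P = (R⁻¹L)T⁻¹ = [[3, 4, 4], [1, -1, 0], [3, 2, 0]].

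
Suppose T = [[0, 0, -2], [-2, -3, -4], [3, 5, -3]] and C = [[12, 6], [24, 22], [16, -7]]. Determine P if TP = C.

Left-multiplying both sides by T⁻¹ gives P = T⁻¹C.
det T = 2, so T⁻¹ = [[29/2, -5, -3], [-9, 3, 2], [-1/2, 0, 0]].
P = T⁻¹C = [[29/2, -5, -3], [-9, 3, 2], [-1/2, 0, 0]] · [[12, 6], [24, 22], [16, -7]] = [[6, -2], [-4, -2], [-6, -3]].

P = [[6, -2], [-4, -2], [-6, -3]]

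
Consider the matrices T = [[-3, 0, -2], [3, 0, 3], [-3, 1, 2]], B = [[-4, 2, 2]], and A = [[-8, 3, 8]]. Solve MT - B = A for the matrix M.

MT = A + B = [[-12, 5, 10]].
Since T sits to the right of M, M = (A + B)T⁻¹.
det T = 3; the adjugate gives T⁻¹ = [[-1, -2/3, 0], [-5, -4, 1], [1, 1, 0]].
M = (A + B)T⁻¹ = [[-3, -2, 5]].

M = [[-3, -2, 5]]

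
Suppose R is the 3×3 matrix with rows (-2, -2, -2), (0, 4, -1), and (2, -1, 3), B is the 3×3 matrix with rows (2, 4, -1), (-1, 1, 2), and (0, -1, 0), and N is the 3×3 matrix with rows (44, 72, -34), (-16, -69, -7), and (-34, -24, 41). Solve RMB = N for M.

M = R⁻¹NB⁻¹ (apply R⁻¹ on the left and B⁻¹ on the right).
R has determinant -2; R⁻¹ = [[-11/2, -4, -5], [1, 1, 1], [4, 3, 4]].
B has determinant 3; B⁻¹ = [[2/3, 1/3, 3], [0, 0, -1], [1/3, 2/3, 2]].
R⁻¹N = [[-8, 0, 10], [-6, -21, 0], [-8, -15, 7]].
M = (R⁻¹N)B⁻¹ = [[-2, 4, -4], [-4, -2, 3], [-3, 2, 5]].

M = [[-2, 4, -4], [-4, -2, 3], [-3, 2, 5]]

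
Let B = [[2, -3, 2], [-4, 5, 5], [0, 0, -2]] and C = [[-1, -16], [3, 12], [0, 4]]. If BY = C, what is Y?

Since B multiplies Y on the left, Y = B⁻¹C.
det B = 4; the adjugate gives B⁻¹ = [[-5/2, -3/2, -25/4], [-2, -1, -9/2], [0, 0, -1/2]].
Y = B⁻¹C = [[-5/2, -3/2, -25/4], [-2, -1, -9/2], [0, 0, -1/2]] · [[-1, -16], [3, 12], [0, 4]] = [[-2, -3], [-1, 2], [0, -2]].

Y = [[-2, -3], [-1, 2], [0, -2]]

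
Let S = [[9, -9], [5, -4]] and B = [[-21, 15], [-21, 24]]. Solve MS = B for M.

M = [[1, -6], [-4, 3]]

Right-multiplying both sides by S⁻¹ gives M = BS⁻¹.
S has determinant 9; S⁻¹ = [[-4/9, 1], [-5/9, 1]].
M = BS⁻¹ = [[-21, 15], [-21, 24]] · [[-4/9, 1], [-5/9, 1]] = [[1, -6], [-4, 3]].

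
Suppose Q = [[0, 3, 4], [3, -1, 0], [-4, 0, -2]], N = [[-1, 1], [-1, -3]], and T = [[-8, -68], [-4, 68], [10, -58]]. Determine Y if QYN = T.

Y = [[5, -5], [-5, 1], [1, 4]]

Isolating Y: multiply by Q⁻¹ from the left and N⁻¹ from the right, so Y = Q⁻¹TN⁻¹.
Q has determinant 2; Q⁻¹ = [[1, 3, 2], [3, 8, 6], [-2, -6, -9/2]].
det N = 4, so N⁻¹ = [[-3/4, -1/4], [1/4, -1/4]].
Q⁻¹T = [[0, 20], [4, -8], [-5, -11]].
Y = (Q⁻¹T)N⁻¹ = [[5, -5], [-5, 1], [1, 4]].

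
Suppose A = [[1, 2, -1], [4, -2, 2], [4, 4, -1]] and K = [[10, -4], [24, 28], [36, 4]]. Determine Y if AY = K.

Y = [[6, 4], [4, -2], [4, 4]]

A is on the left of Y, so left-multiply by A⁻¹: Y = A⁻¹K.
det A = -6, so A⁻¹ = [[1, 1/3, -1/3], [-2, -1/2, 1], [-4, -2/3, 5/3]].
Y = A⁻¹K = [[1, 1/3, -1/3], [-2, -1/2, 1], [-4, -2/3, 5/3]] · [[10, -4], [24, 28], [36, 4]] = [[6, 4], [4, -2], [4, 4]].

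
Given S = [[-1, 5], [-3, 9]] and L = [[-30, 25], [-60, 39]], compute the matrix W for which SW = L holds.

S is on the left of W, so left-multiply by S⁻¹: W = S⁻¹L.
det S = 6; the adjugate gives S⁻¹ = [[3/2, -5/6], [1/2, -1/6]].
W = S⁻¹L = [[3/2, -5/6], [1/2, -1/6]] · [[-30, 25], [-60, 39]] = [[5, 5], [-5, 6]].

W = [[5, 5], [-5, 6]]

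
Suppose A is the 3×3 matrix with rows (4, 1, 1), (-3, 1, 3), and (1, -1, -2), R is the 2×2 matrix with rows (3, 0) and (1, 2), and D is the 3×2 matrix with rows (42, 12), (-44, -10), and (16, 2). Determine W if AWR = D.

W = A⁻¹DR⁻¹ (apply A⁻¹ on the left and R⁻¹ on the right).
det A = 3; the adjugate gives A⁻¹ = [[1/3, 1/3, 2/3], [-1, -3, -5], [2/3, 5/3, 7/3]].
R has determinant 6; R⁻¹ = [[1/3, 0], [-1/6, 1/2]].
A⁻¹D = [[10, 2], [10, 8], [-8, -4]].
W = (A⁻¹D)R⁻¹ = [[3, 1], [2, 4], [-2, -2]].

W = [[3, 1], [2, 4], [-2, -2]]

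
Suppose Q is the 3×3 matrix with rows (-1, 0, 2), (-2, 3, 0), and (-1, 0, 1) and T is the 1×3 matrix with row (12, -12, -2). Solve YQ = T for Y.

Y = [[2, -4, -6]]

Right-multiplying both sides by Q⁻¹ gives Y = TQ⁻¹.
det Q = 3, so Q⁻¹ = [[1, 0, -2], [2/3, 1/3, -4/3], [1, 0, -1]].
Y = TQ⁻¹ = [[12, -12, -2]] · [[1, 0, -2], [2/3, 1/3, -4/3], [1, 0, -1]] = [[2, -4, -6]].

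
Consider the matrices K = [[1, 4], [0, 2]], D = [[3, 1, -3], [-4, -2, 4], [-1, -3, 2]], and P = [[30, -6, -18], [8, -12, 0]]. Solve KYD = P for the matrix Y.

Isolating Y: multiply by K⁻¹ from the left and D⁻¹ from the right, so Y = K⁻¹PD⁻¹.
K has determinant 2; K⁻¹ = [[1, -2], [0, 1/2]].
D has determinant -2; D⁻¹ = [[-4, -7/2, 1], [-2, -3/2, 0], [-5, -4, 1]].
K⁻¹P = [[14, 18, -18], [4, -6, 0]].
Y = (K⁻¹P)D⁻¹ = [[-2, -4, -4], [-4, -5, 4]].

Y = [[-2, -4, -4], [-4, -5, 4]]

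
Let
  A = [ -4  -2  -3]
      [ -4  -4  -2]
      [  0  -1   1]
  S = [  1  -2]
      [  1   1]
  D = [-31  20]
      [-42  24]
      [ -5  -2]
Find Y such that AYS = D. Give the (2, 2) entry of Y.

2

Isolating Y: multiply by A⁻¹ from the left and S⁻¹ from the right, so Y = A⁻¹DS⁻¹.
A has determinant 4; A⁻¹ = [[-3/2, 5/4, -2], [1, -1, 1], [1, -1, 2]].
S has determinant 3; S⁻¹ = [[1/3, 2/3], [-1/3, 1/3]].
A⁻¹D = [[4, 4], [6, -6], [1, -8]].
Y = (A⁻¹D)S⁻¹ = [[0, 4], [4, 2], [3, -2]].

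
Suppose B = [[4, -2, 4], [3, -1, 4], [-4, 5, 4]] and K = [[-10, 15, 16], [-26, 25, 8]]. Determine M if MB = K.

M = [[-1, 2, 3], [3, -6, 5]]

Since B sits to the right of M, M = KB⁻¹.
det B = 4, so B⁻¹ = [[-6, 7, -1], [-7, 8, -1], [11/4, -3, 1/2]].
M = KB⁻¹ = [[-10, 15, 16], [-26, 25, 8]] · [[-6, 7, -1], [-7, 8, -1], [11/4, -3, 1/2]] = [[-1, 2, 3], [3, -6, 5]].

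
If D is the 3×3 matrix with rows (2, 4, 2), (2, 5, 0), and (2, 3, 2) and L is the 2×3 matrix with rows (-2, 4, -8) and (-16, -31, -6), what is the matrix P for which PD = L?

P = [[1, 3, -5], [3, -5, -6]]

D is on the right of P, so right-multiply by D⁻¹: P = LD⁻¹.
det D = -4, so D⁻¹ = [[-5/2, 1/2, 5/2], [1, 0, -1], [1, -1/2, -1/2]].
P = LD⁻¹ = [[-2, 4, -8], [-16, -31, -6]] · [[-5/2, 1/2, 5/2], [1, 0, -1], [1, -1/2, -1/2]] = [[1, 3, -5], [3, -5, -6]].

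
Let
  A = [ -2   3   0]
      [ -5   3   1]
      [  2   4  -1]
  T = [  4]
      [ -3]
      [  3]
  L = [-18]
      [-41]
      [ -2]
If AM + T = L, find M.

M = [[5], [-4], [-1]]

AM = L − T = [[-22], [-38], [-5]].
A is on the left of M, so left-multiply by A⁻¹: M = A⁻¹(L − T).
A has determinant 5; A⁻¹ = [[-7/5, 3/5, 3/5], [-3/5, 2/5, 2/5], [-26/5, 14/5, 9/5]].
M = A⁻¹(L − T) = [[5], [-4], [-1]].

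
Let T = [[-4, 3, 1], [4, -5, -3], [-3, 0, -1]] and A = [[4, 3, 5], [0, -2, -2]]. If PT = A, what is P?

Right-multiplying both sides by T⁻¹ gives P = AT⁻¹.
det T = 4, so T⁻¹ = [[5/4, 3/4, -1], [13/4, 7/4, -2], [-15/4, -9/4, 2]].
P = AT⁻¹ = [[4, 3, 5], [0, -2, -2]] · [[5/4, 3/4, -1], [13/4, 7/4, -2], [-15/4, -9/4, 2]] = [[-4, -3, 0], [1, 1, 0]].

P = [[-4, -3, 0], [1, 1, 0]]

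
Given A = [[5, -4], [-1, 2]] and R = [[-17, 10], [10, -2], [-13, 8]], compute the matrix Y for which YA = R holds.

Y = [[-4, -3], [3, 5], [-3, -2]]

Right-multiplying both sides by A⁻¹ gives Y = RA⁻¹.
A has determinant 6; A⁻¹ = [[1/3, 2/3], [1/6, 5/6]].
Y = RA⁻¹ = [[-17, 10], [10, -2], [-13, 8]] · [[1/3, 2/3], [1/6, 5/6]] = [[-4, -3], [3, 5], [-3, -2]].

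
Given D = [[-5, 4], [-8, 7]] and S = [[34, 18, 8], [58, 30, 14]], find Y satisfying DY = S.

Y = [[-2, -2, 0], [6, 2, 2]]

D is on the left of Y, so left-multiply by D⁻¹: Y = D⁻¹S.
det D = -3; the adjugate gives D⁻¹ = [[-7/3, 4/3], [-8/3, 5/3]].
Y = D⁻¹S = [[-7/3, 4/3], [-8/3, 5/3]] · [[34, 18, 8], [58, 30, 14]] = [[-2, -2, 0], [6, 2, 2]].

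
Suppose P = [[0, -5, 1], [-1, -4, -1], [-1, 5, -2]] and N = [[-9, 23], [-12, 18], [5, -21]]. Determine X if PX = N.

Since P multiplies X on the left, X = P⁻¹N.
P has determinant -4; P⁻¹ = [[-13/4, 5/4, -9/4], [1/4, -1/4, 1/4], [9/4, -5/4, 5/4]].
X = P⁻¹N = [[-13/4, 5/4, -9/4], [1/4, -1/4, 1/4], [9/4, -5/4, 5/4]] · [[-9, 23], [-12, 18], [5, -21]] = [[3, -5], [2, -4], [1, 3]].

X = [[3, -5], [2, -4], [1, 3]]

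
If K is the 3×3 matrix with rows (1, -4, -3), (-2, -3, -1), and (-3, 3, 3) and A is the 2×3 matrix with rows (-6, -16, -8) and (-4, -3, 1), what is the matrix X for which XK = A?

X = [[4, 2, 2], [-6, 5, -4]]

Since K sits to the right of X, X = AK⁻¹.
det K = 3, so K⁻¹ = [[-2, 1, -5/3], [3, -2, 7/3], [-5, 3, -11/3]].
X = AK⁻¹ = [[-6, -16, -8], [-4, -3, 1]] · [[-2, 1, -5/3], [3, -2, 7/3], [-5, 3, -11/3]] = [[4, 2, 2], [-6, 5, -4]].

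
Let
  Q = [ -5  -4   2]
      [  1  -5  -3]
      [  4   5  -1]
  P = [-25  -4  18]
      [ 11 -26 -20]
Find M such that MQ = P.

M = [[1, -4, -4], [-1, 6, 0]]

Q is on the right of M, so right-multiply by Q⁻¹: M = PQ⁻¹.
det Q = -6; the adjugate gives Q⁻¹ = [[-10/3, -1, -11/3], [11/6, 1/2, 13/6], [-25/6, -3/2, -29/6]].
M = PQ⁻¹ = [[-25, -4, 18], [11, -26, -20]] · [[-10/3, -1, -11/3], [11/6, 1/2, 13/6], [-25/6, -3/2, -29/6]] = [[1, -4, -4], [-1, 6, 0]].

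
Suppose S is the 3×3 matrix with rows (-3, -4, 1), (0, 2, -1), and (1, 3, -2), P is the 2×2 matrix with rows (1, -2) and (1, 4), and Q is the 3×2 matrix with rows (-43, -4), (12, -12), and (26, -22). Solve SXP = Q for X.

X = [[4, 3], [3, 2], [-4, 2]]

X = S⁻¹QP⁻¹ (apply S⁻¹ on the left and P⁻¹ on the right).
det S = 5, so S⁻¹ = [[-1/5, -1, 2/5], [-1/5, 1, -3/5], [-2/5, 1, -6/5]].
det P = 6; the adjugate gives P⁻¹ = [[2/3, 1/3], [-1/6, 1/6]].
S⁻¹Q = [[7, 4], [5, 2], [-2, 16]].
X = (S⁻¹Q)P⁻¹ = [[4, 3], [3, 2], [-4, 2]].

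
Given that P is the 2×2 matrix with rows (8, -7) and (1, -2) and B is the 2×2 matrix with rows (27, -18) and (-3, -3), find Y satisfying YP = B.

P is on the right of Y, so right-multiply by P⁻¹: Y = BP⁻¹.
det P = -9; the adjugate gives P⁻¹ = [[2/9, -7/9], [1/9, -8/9]].
Y = BP⁻¹ = [[27, -18], [-3, -3]] · [[2/9, -7/9], [1/9, -8/9]] = [[4, -5], [-1, 5]].

Y = [[4, -5], [-1, 5]]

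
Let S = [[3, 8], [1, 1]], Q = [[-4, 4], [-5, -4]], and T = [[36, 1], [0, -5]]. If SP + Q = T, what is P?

SP = T − Q = [[40, -3], [5, -1]].
S is on the left of P, so left-multiply by S⁻¹: P = S⁻¹(T − Q).
S has determinant -5; S⁻¹ = [[-1/5, 8/5], [1/5, -3/5]].
P = S⁻¹(T − Q) = [[0, -1], [5, 0]].

P = [[0, -1], [5, 0]]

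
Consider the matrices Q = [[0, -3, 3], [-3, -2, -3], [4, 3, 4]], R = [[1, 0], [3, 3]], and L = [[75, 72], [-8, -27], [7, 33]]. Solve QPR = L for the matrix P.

Left-multiply by Q⁻¹ and right-multiply by R⁻¹: P = Q⁻¹LR⁻¹.
det Q = -3, so Q⁻¹ = [[-1/3, -7, -5], [0, 4, 3], [1/3, 4, 3]].
R has determinant 3; R⁻¹ = [[1, 0], [-1, 1/3]].
Q⁻¹L = [[-4, 0], [-11, -9], [14, 15]].
P = (Q⁻¹L)R⁻¹ = [[-4, 0], [-2, -3], [-1, 5]].

P = [[-4, 0], [-2, -3], [-1, 5]]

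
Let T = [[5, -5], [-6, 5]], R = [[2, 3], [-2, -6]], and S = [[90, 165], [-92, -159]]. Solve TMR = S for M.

M = [[4, 3], [-3, 5]]

Left-multiply by T⁻¹ and right-multiply by R⁻¹: M = T⁻¹SR⁻¹.
det T = -5; the adjugate gives T⁻¹ = [[-1, -1], [-6/5, -1]].
det R = -6; the adjugate gives R⁻¹ = [[1, 1/2], [-1/3, -1/3]].
T⁻¹S = [[2, -6], [-16, -39]].
M = (T⁻¹S)R⁻¹ = [[4, 3], [-3, 5]].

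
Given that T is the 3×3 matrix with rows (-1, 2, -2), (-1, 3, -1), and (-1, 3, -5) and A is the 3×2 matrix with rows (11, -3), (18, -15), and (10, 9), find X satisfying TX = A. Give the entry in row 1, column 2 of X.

3

Left-multiplying both sides by T⁻¹ gives X = T⁻¹A.
det T = 4, so T⁻¹ = [[-3, 1, 1], [-1, 3/4, 1/4], [0, 1/4, -1/4]].
X = T⁻¹A = [[-3, 1, 1], [-1, 3/4, 1/4], [0, 1/4, -1/4]] · [[11, -3], [18, -15], [10, 9]] = [[-5, 3], [5, -6], [2, -6]].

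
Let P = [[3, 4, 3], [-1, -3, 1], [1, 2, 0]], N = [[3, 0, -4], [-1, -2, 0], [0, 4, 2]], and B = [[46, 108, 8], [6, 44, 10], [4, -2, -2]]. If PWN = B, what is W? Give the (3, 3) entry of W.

Left-multiply by P⁻¹ and right-multiply by N⁻¹: W = P⁻¹BN⁻¹.
det P = 1, so P⁻¹ = [[-2, 6, 13], [1, -3, -6], [1, -2, -5]].
det N = 4; the adjugate gives N⁻¹ = [[-1, -4, -2], [1/2, 3/2, 1], [-1, -3, -3/2]].
P⁻¹B = [[-4, 22, 18], [4, -12, -10], [14, 30, -2]].
W = (P⁻¹B)N⁻¹ = [[-3, -5, 3], [0, -4, -5], [3, -5, 5]].

5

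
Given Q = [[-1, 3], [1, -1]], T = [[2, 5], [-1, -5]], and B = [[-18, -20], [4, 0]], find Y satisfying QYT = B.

Y = [[-1, 1], [-5, -3]]

Isolating Y: multiply by Q⁻¹ from the left and T⁻¹ from the right, so Y = Q⁻¹BT⁻¹.
det Q = -2; the adjugate gives Q⁻¹ = [[1/2, 3/2], [1/2, 1/2]].
T has determinant -5; T⁻¹ = [[1, 1], [-1/5, -2/5]].
Q⁻¹B = [[-3, -10], [-7, -10]].
Y = (Q⁻¹B)T⁻¹ = [[-1, 1], [-5, -3]].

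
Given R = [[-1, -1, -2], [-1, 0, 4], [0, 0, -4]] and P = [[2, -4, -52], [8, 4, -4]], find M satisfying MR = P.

M = [[4, -6, 5], [-4, -4, -1]]

R is on the right of M, so right-multiply by R⁻¹: M = PR⁻¹.
det R = 4; the adjugate gives R⁻¹ = [[0, -1, -1], [-1, 1, 3/2], [0, 0, -1/4]].
M = PR⁻¹ = [[2, -4, -52], [8, 4, -4]] · [[0, -1, -1], [-1, 1, 3/2], [0, 0, -1/4]] = [[4, -6, 5], [-4, -4, -1]].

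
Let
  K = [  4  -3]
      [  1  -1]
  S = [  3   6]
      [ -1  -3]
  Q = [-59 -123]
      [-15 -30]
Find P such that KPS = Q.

Left-multiply by K⁻¹ and right-multiply by S⁻¹: P = K⁻¹QS⁻¹.
det K = -1, so K⁻¹ = [[1, -3], [1, -4]].
det S = -3; the adjugate gives S⁻¹ = [[1, 2], [-1/3, -1]].
K⁻¹Q = [[-14, -33], [1, -3]].
P = (K⁻¹Q)S⁻¹ = [[-3, 5], [2, 5]].

P = [[-3, 5], [2, 5]]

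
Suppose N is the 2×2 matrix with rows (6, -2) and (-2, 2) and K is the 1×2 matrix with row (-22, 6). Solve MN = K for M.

M = [[-4, -1]]

Since N sits to the right of M, M = KN⁻¹.
N has determinant 8; N⁻¹ = [[1/4, 1/4], [1/4, 3/4]].
M = KN⁻¹ = [[-22, 6]] · [[1/4, 1/4], [1/4, 3/4]] = [[-4, -1]].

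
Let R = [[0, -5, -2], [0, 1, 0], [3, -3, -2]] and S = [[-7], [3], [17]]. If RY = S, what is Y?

Y = [[6], [3], [-4]]

Since R multiplies Y on the left, Y = R⁻¹S.
R has determinant 6; R⁻¹ = [[-1/3, -2/3, 1/3], [0, 1, 0], [-1/2, -5/2, 0]].
Y = R⁻¹S = [[-1/3, -2/3, 1/3], [0, 1, 0], [-1/2, -5/2, 0]] · [[-7], [3], [17]] = [[6], [3], [-4]].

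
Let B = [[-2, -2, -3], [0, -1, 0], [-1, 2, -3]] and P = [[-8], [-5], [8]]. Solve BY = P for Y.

Y = [[-4], [5], [2]]

Since B multiplies Y on the left, Y = B⁻¹P.
det B = -3; the adjugate gives B⁻¹ = [[-1, 4, 1], [0, -1, 0], [1/3, -2, -2/3]].
Y = B⁻¹P = [[-1, 4, 1], [0, -1, 0], [1/3, -2, -2/3]] · [[-8], [-5], [8]] = [[-4], [5], [2]].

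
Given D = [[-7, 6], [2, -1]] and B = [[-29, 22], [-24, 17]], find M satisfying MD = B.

M = [[3, -4], [2, -5]]

D is on the right of M, so right-multiply by D⁻¹: M = BD⁻¹.
D has determinant -5; D⁻¹ = [[1/5, 6/5], [2/5, 7/5]].
M = BD⁻¹ = [[-29, 22], [-24, 17]] · [[1/5, 6/5], [2/5, 7/5]] = [[3, -4], [2, -5]].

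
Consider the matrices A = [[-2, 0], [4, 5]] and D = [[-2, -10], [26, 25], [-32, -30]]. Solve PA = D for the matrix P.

Since A sits to the right of P, P = DA⁻¹.
det A = -10; the adjugate gives A⁻¹ = [[-1/2, 0], [2/5, 1/5]].
P = DA⁻¹ = [[-2, -10], [26, 25], [-32, -30]] · [[-1/2, 0], [2/5, 1/5]] = [[-3, -2], [-3, 5], [4, -6]].

P = [[-3, -2], [-3, 5], [4, -6]]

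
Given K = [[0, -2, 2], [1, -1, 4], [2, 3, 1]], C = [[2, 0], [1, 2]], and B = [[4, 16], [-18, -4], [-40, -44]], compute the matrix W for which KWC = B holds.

Isolating W: multiply by K⁻¹ from the left and C⁻¹ from the right, so W = K⁻¹BC⁻¹.
K has determinant -4; K⁻¹ = [[13/4, -2, 3/2], [-7/4, 1, -1/2], [-5/4, 1, -1/2]].
det C = 4; the adjugate gives C⁻¹ = [[1/2, 0], [-1/4, 1/2]].
K⁻¹B = [[-11, -6], [-5, -10], [-3, -2]].
W = (K⁻¹B)C⁻¹ = [[-4, -3], [0, -5], [-1, -1]].

W = [[-4, -3], [0, -5], [-1, -1]]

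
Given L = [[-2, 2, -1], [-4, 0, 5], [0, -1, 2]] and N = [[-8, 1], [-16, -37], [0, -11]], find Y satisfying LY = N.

Y = [[4, 3], [0, 1], [0, -5]]

Left-multiplying both sides by L⁻¹ gives Y = L⁻¹N.
L has determinant 2; L⁻¹ = [[5/2, -3/2, 5], [4, -2, 7], [2, -1, 4]].
Y = L⁻¹N = [[5/2, -3/2, 5], [4, -2, 7], [2, -1, 4]] · [[-8, 1], [-16, -37], [0, -11]] = [[4, 3], [0, 1], [0, -5]].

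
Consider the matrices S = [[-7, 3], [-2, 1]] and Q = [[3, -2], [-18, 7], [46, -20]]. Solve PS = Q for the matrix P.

Right-multiplying both sides by S⁻¹ gives P = QS⁻¹.
S has determinant -1; S⁻¹ = [[-1, 3], [-2, 7]].
P = QS⁻¹ = [[3, -2], [-18, 7], [46, -20]] · [[-1, 3], [-2, 7]] = [[1, -5], [4, -5], [-6, -2]].

P = [[1, -5], [4, -5], [-6, -2]]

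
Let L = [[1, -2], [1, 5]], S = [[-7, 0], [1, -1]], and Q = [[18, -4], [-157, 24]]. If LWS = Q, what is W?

W = [[4, -4], [3, -4]]

Left-multiply by L⁻¹ and right-multiply by S⁻¹: W = L⁻¹QS⁻¹.
det L = 7; the adjugate gives L⁻¹ = [[5/7, 2/7], [-1/7, 1/7]].
det S = 7, so S⁻¹ = [[-1/7, 0], [-1/7, -1]].
L⁻¹Q = [[-32, 4], [-25, 4]].
W = (L⁻¹Q)S⁻¹ = [[4, -4], [3, -4]].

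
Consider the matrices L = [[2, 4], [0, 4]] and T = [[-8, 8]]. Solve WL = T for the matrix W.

W = [[-4, 6]]

Right-multiplying both sides by L⁻¹ gives W = TL⁻¹.
det L = 8, so L⁻¹ = [[1/2, -1/2], [0, 1/4]].
W = TL⁻¹ = [[-8, 8]] · [[1/2, -1/2], [0, 1/4]] = [[-4, 6]].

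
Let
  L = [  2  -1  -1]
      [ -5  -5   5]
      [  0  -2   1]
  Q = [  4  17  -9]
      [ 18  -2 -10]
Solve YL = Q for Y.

Y = [[-3, -2, -2], [4, -2, 4]]

Since L sits to the right of Y, Y = QL⁻¹.
det L = -5; the adjugate gives L⁻¹ = [[-1, -3/5, 2], [-1, -2/5, 1], [-2, -4/5, 3]].
Y = QL⁻¹ = [[4, 17, -9], [18, -2, -10]] · [[-1, -3/5, 2], [-1, -2/5, 1], [-2, -4/5, 3]] = [[-3, -2, -2], [4, -2, 4]].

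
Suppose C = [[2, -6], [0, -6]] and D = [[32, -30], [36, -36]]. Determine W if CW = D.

Since C multiplies W on the left, W = C⁻¹D.
C has determinant -12; C⁻¹ = [[1/2, -1/2], [0, -1/6]].
W = C⁻¹D = [[1/2, -1/2], [0, -1/6]] · [[32, -30], [36, -36]] = [[-2, 3], [-6, 6]].

W = [[-2, 3], [-6, 6]]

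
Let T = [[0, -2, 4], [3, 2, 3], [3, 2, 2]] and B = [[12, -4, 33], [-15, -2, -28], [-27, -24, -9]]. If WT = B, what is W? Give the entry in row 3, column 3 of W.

-6

Since T sits to the right of W, W = BT⁻¹.
T has determinant -6; T⁻¹ = [[1/3, -2, 7/3], [-1/2, 2, -2], [0, 1, -1]].
W = BT⁻¹ = [[12, -4, 33], [-15, -2, -28], [-27, -24, -9]] · [[1/3, -2, 7/3], [-1/2, 2, -2], [0, 1, -1]] = [[6, 1, 3], [-4, -2, -3], [3, -3, -6]].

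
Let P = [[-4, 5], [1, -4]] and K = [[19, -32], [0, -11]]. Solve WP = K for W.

W = [[-4, 3], [1, 4]]

P is on the right of W, so right-multiply by P⁻¹: W = KP⁻¹.
P has determinant 11; P⁻¹ = [[-4/11, -5/11], [-1/11, -4/11]].
W = KP⁻¹ = [[19, -32], [0, -11]] · [[-4/11, -5/11], [-1/11, -4/11]] = [[-4, 3], [1, 4]].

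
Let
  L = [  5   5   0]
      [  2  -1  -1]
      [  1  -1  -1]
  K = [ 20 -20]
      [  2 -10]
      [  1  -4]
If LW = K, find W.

Since L multiplies W on the left, W = L⁻¹K.
L has determinant 5; L⁻¹ = [[0, 1, -1], [1/5, -1, 1], [-1/5, 2, -3]].
W = L⁻¹K = [[0, 1, -1], [1/5, -1, 1], [-1/5, 2, -3]] · [[20, -20], [2, -10], [1, -4]] = [[1, -6], [3, 2], [-3, -4]].

W = [[1, -6], [3, 2], [-3, -4]]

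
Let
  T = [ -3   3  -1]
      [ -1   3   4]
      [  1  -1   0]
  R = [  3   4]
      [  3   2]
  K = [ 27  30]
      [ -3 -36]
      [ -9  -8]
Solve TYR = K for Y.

Y = [[-4, -1], [-3, 1], [-3, 3]]

Y = T⁻¹KR⁻¹ (apply T⁻¹ on the left and R⁻¹ on the right).
T has determinant 2; T⁻¹ = [[2, 1/2, 15/2], [2, 1/2, 13/2], [-1, 0, -3]].
det R = -6, so R⁻¹ = [[-1/3, 2/3], [1/2, -1/2]].
T⁻¹K = [[-15, -18], [-6, -10], [0, -6]].
Y = (T⁻¹K)R⁻¹ = [[-4, -1], [-3, 1], [-3, 3]].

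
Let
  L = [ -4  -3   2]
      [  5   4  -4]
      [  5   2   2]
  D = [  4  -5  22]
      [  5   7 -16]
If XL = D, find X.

Since L sits to the right of X, X = DL⁻¹.
L has determinant 6; L⁻¹ = [[8/3, 5/3, 2/3], [-5, -3, -1], [-5/3, -7/6, -1/6]].
X = DL⁻¹ = [[4, -5, 22], [5, 7, -16]] · [[8/3, 5/3, 2/3], [-5, -3, -1], [-5/3, -7/6, -1/6]] = [[-1, -4, 4], [5, 6, -1]].

X = [[-1, -4, 4], [5, 6, -1]]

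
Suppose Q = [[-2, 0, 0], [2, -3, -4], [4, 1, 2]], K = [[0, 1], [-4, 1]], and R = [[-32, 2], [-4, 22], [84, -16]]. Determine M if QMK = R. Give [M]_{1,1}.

Left-multiply by Q⁻¹ and right-multiply by K⁻¹: M = Q⁻¹RK⁻¹.
Q has determinant 4; Q⁻¹ = [[-1/2, 0, 0], [-5, -1, -2], [7/2, 1/2, 3/2]].
det K = 4; the adjugate gives K⁻¹ = [[1/4, -1/4], [1, 0]].
Q⁻¹R = [[16, -1], [-4, 0], [12, -6]].
M = (Q⁻¹R)K⁻¹ = [[3, -4], [-1, 1], [-3, -3]].

3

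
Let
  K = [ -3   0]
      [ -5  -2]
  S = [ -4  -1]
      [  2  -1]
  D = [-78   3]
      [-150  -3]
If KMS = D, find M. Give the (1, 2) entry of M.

5

M = K⁻¹DS⁻¹ (apply K⁻¹ on the left and S⁻¹ on the right).
K has determinant 6; K⁻¹ = [[-1/3, 0], [5/6, -1/2]].
det S = 6, so S⁻¹ = [[-1/6, 1/6], [-1/3, -2/3]].
K⁻¹D = [[26, -1], [10, 4]].
M = (K⁻¹D)S⁻¹ = [[-4, 5], [-3, -1]].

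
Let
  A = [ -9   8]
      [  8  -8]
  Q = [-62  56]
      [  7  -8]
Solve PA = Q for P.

Right-multiplying both sides by A⁻¹ gives P = QA⁻¹.
A has determinant 8; A⁻¹ = [[-1, -1], [-1, -9/8]].
P = QA⁻¹ = [[-62, 56], [7, -8]] · [[-1, -1], [-1, -9/8]] = [[6, -1], [1, 2]].

P = [[6, -1], [1, 2]]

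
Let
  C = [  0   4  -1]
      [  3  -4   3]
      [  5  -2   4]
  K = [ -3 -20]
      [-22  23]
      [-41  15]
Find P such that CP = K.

Since C multiplies P on the left, P = C⁻¹K.
det C = -2; the adjugate gives C⁻¹ = [[5, 7, -4], [-3/2, -5/2, 3/2], [-7, -10, 6]].
P = C⁻¹K = [[5, 7, -4], [-3/2, -5/2, 3/2], [-7, -10, 6]] · [[-3, -20], [-22, 23], [-41, 15]] = [[-5, 1], [-2, -5], [-5, 0]].

P = [[-5, 1], [-2, -5], [-5, 0]]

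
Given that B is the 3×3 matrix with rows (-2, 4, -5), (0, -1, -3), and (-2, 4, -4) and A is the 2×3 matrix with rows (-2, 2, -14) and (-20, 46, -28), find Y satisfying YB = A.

Y = [[4, 2, -3], [6, -6, 4]]

Since B sits to the right of Y, Y = AB⁻¹.
det B = 2, so B⁻¹ = [[8, -2, -17/2], [3, -1, -3], [-1, 0, 1]].
Y = AB⁻¹ = [[-2, 2, -14], [-20, 46, -28]] · [[8, -2, -17/2], [3, -1, -3], [-1, 0, 1]] = [[4, 2, -3], [6, -6, 4]].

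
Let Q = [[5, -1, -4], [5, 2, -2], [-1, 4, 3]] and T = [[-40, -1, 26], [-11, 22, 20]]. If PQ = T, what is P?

Q is on the right of P, so right-multiply by Q⁻¹: P = TQ⁻¹.
Q has determinant -5; Q⁻¹ = [[-14/5, 13/5, -2], [13/5, -11/5, 2], [-22/5, 19/5, -3]].
P = TQ⁻¹ = [[-40, -1, 26], [-11, 22, 20]] · [[-14/5, 13/5, -2], [13/5, -11/5, 2], [-22/5, 19/5, -3]] = [[-5, -3, 0], [0, -1, 6]].

P = [[-5, -3, 0], [0, -1, 6]]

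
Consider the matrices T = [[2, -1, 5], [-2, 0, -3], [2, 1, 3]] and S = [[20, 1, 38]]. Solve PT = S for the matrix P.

Right-multiplying both sides by T⁻¹ gives P = ST⁻¹.
det T = -4, so T⁻¹ = [[-3/4, -2, -3/4], [0, 1, 1], [1/2, 1, 1/2]].
P = ST⁻¹ = [[20, 1, 38]] · [[-3/4, -2, -3/4], [0, 1, 1], [1/2, 1, 1/2]] = [[4, -1, 5]].

P = [[4, -1, 5]]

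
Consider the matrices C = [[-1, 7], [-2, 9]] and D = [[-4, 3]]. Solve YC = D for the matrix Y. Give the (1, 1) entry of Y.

Right-multiplying both sides by C⁻¹ gives Y = DC⁻¹.
C has determinant 5; C⁻¹ = [[9/5, -7/5], [2/5, -1/5]].
Y = DC⁻¹ = [[-4, 3]] · [[9/5, -7/5], [2/5, -1/5]] = [[-6, 5]].

-6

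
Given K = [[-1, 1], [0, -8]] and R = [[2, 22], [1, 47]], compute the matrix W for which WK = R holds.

W = [[-2, -3], [-1, -6]]

K is on the right of W, so right-multiply by K⁻¹: W = RK⁻¹.
det K = 8, so K⁻¹ = [[-1, -1/8], [0, -1/8]].
W = RK⁻¹ = [[2, 22], [1, 47]] · [[-1, -1/8], [0, -1/8]] = [[-2, -3], [-1, -6]].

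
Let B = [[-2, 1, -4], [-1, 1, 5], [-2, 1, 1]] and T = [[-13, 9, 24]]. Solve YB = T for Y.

Y = [[1, 5, 3]]

Right-multiplying both sides by B⁻¹ gives Y = TB⁻¹.
det B = -5; the adjugate gives B⁻¹ = [[4/5, 1, -9/5], [9/5, 2, -14/5], [-1/5, 0, 1/5]].
Y = TB⁻¹ = [[-13, 9, 24]] · [[4/5, 1, -9/5], [9/5, 2, -14/5], [-1/5, 0, 1/5]] = [[1, 5, 3]].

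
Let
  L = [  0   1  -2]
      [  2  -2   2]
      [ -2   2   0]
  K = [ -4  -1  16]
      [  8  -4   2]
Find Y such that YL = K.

L is on the right of Y, so right-multiply by L⁻¹: Y = KL⁻¹.
L has determinant -4; L⁻¹ = [[1, 1, 1/2], [1, 1, 1], [0, 1/2, 1/2]].
Y = KL⁻¹ = [[-4, -1, 16], [8, -4, 2]] · [[1, 1, 1/2], [1, 1, 1], [0, 1/2, 1/2]] = [[-5, 3, 5], [4, 5, 1]].

Y = [[-5, 3, 5], [4, 5, 1]]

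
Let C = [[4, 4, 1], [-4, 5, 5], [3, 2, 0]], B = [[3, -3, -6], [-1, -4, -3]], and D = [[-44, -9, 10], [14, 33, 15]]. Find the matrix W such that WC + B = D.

WC = D − B = [[-47, -6, 16], [15, 37, 18]].
Right-multiplying both sides by C⁻¹ gives W = (D − B)C⁻¹.
det C = -3; the adjugate gives C⁻¹ = [[10/3, -2/3, -5], [-5, 1, 8], [23/3, -4/3, -12]].
W = (D − B)C⁻¹ = [[-4, 4, -5], [3, 3, 5]].

W = [[-4, 4, -5], [3, 3, 5]]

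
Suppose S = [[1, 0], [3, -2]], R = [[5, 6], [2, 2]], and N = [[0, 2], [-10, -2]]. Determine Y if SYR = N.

Y = [[2, -5], [-1, 5]]

Y = S⁻¹NR⁻¹ (apply S⁻¹ on the left and R⁻¹ on the right).
S has determinant -2; S⁻¹ = [[1, 0], [3/2, -1/2]].
det R = -2, so R⁻¹ = [[-1, 3], [1, -5/2]].
S⁻¹N = [[0, 2], [5, 4]].
Y = (S⁻¹N)R⁻¹ = [[2, -5], [-1, 5]].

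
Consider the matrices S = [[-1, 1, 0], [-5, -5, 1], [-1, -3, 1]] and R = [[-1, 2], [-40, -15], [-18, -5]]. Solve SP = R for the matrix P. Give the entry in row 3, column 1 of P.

-5

Left-multiplying both sides by S⁻¹ gives P = S⁻¹R.
S has determinant 6; S⁻¹ = [[-1/3, -1/6, 1/6], [2/3, -1/6, 1/6], [5/3, -2/3, 5/3]].
P = S⁻¹R = [[-1/3, -1/6, 1/6], [2/3, -1/6, 1/6], [5/3, -2/3, 5/3]] · [[-1, 2], [-40, -15], [-18, -5]] = [[4, 1], [3, 3], [-5, 5]].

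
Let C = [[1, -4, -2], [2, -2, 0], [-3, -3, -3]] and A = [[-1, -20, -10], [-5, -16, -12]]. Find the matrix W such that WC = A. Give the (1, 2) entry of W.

6

C is on the right of W, so right-multiply by C⁻¹: W = AC⁻¹.
det C = 6, so C⁻¹ = [[1, -1, -2/3], [1, -3/2, -2/3], [-2, 5/2, 1]].
W = AC⁻¹ = [[-1, -20, -10], [-5, -16, -12]] · [[1, -1, -2/3], [1, -3/2, -2/3], [-2, 5/2, 1]] = [[-1, 6, 4], [3, -1, 2]].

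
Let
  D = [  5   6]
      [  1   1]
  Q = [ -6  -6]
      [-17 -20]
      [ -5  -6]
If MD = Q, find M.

M = [[0, -6], [-3, -2], [-1, 0]]

Right-multiplying both sides by D⁻¹ gives M = QD⁻¹.
det D = -1; the adjugate gives D⁻¹ = [[-1, 6], [1, -5]].
M = QD⁻¹ = [[-6, -6], [-17, -20], [-5, -6]] · [[-1, 6], [1, -5]] = [[0, -6], [-3, -2], [-1, 0]].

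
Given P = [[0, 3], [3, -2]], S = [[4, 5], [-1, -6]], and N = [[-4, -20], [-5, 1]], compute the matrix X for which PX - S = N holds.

PX = N + S = [[0, -15], [-6, -5]].
Since P multiplies X on the left, X = P⁻¹(N + S).
det P = -9; the adjugate gives P⁻¹ = [[2/9, 1/3], [1/3, 0]].
X = P⁻¹(N + S) = [[-2, -5], [0, -5]].

X = [[-2, -5], [0, -5]]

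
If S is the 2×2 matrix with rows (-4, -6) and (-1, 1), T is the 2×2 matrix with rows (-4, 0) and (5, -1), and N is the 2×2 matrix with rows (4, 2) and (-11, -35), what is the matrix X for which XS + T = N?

XS = N − T = [[8, 2], [-16, -34]].
Since S sits to the right of X, X = (N − T)S⁻¹.
S has determinant -10; S⁻¹ = [[-1/10, -3/5], [-1/10, 2/5]].
X = (N − T)S⁻¹ = [[-1, -4], [5, -4]].

X = [[-1, -4], [5, -4]]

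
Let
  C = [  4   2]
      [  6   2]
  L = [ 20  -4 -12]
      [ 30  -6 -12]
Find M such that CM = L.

M = [[5, -1, 0], [0, 0, -6]]

Left-multiplying both sides by C⁻¹ gives M = C⁻¹L.
C has determinant -4; C⁻¹ = [[-1/2, 1/2], [3/2, -1]].
M = C⁻¹L = [[-1/2, 1/2], [3/2, -1]] · [[20, -4, -12], [30, -6, -12]] = [[5, -1, 0], [0, 0, -6]].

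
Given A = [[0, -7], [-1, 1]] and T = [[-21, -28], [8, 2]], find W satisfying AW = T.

Left-multiplying both sides by A⁻¹ gives W = A⁻¹T.
A has determinant -7; A⁻¹ = [[-1/7, -1], [-1/7, 0]].
W = A⁻¹T = [[-1/7, -1], [-1/7, 0]] · [[-21, -28], [8, 2]] = [[-5, 2], [3, 4]].

W = [[-5, 2], [3, 4]]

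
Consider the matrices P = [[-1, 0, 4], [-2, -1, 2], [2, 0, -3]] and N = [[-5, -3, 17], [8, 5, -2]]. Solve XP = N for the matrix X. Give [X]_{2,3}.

Since P sits to the right of X, X = NP⁻¹.
det P = 5, so P⁻¹ = [[3/5, 0, 4/5], [-2/5, -1, -6/5], [2/5, 0, 1/5]].
X = NP⁻¹ = [[-5, -3, 17], [8, 5, -2]] · [[3/5, 0, 4/5], [-2/5, -1, -6/5], [2/5, 0, 1/5]] = [[5, 3, 3], [2, -5, 0]].

0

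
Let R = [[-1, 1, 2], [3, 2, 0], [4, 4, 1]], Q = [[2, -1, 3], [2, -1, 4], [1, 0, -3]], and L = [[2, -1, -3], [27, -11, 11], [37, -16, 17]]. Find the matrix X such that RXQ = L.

X = [[4, 1, 5], [3, -5, -5], [4, 0, 5]]

X = R⁻¹LQ⁻¹ (apply R⁻¹ on the left and Q⁻¹ on the right).
det R = 3, so R⁻¹ = [[2/3, 7/3, -4/3], [-1, -3, 2], [4/3, 8/3, -5/3]].
det Q = -1; the adjugate gives Q⁻¹ = [[-3, 3, 1], [-10, 9, 2], [-1, 1, 0]].
R⁻¹L = [[15, -5, 1], [-9, 2, 4], [13, -4, -3]].
X = (R⁻¹L)Q⁻¹ = [[4, 1, 5], [3, -5, -5], [4, 0, 5]].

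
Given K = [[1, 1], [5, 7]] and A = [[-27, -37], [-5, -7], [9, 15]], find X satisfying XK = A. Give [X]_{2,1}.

0

Right-multiplying both sides by K⁻¹ gives X = AK⁻¹.
det K = 2; the adjugate gives K⁻¹ = [[7/2, -1/2], [-5/2, 1/2]].
X = AK⁻¹ = [[-27, -37], [-5, -7], [9, 15]] · [[7/2, -1/2], [-5/2, 1/2]] = [[-2, -5], [0, -1], [-6, 3]].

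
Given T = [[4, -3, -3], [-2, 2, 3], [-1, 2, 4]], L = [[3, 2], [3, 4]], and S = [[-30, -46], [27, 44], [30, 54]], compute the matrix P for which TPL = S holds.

P = [[-3, -1], [-5, -2], [0, 5]]

P = T⁻¹SL⁻¹ (apply T⁻¹ on the left and L⁻¹ on the right).
det T = -1; the adjugate gives T⁻¹ = [[-2, -6, 3], [-5, -13, 6], [2, 5, -2]].
det L = 6, so L⁻¹ = [[2/3, -1/3], [-1/2, 1/2]].
T⁻¹S = [[-12, -10], [-21, -18], [15, 20]].
P = (T⁻¹S)L⁻¹ = [[-3, -1], [-5, -2], [0, 5]].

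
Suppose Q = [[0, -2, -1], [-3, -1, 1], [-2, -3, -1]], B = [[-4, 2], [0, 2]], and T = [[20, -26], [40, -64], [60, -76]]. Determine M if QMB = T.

M = [[5, 5], [0, 5], [5, -2]]

Left-multiply by Q⁻¹ and right-multiply by B⁻¹: M = Q⁻¹TB⁻¹.
Q has determinant 3; Q⁻¹ = [[4/3, 1/3, -1], [-5/3, -2/3, 1], [7/3, 4/3, -2]].
det B = -8, so B⁻¹ = [[-1/4, 1/4], [0, 1/2]].
Q⁻¹T = [[-20, 20], [0, 10], [-20, 6]].
M = (Q⁻¹T)B⁻¹ = [[5, 5], [0, 5], [5, -2]].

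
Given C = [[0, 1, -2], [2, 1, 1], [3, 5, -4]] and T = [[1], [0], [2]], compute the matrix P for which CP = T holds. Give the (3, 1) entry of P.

Since C multiplies P on the left, P = C⁻¹T.
C has determinant -3; C⁻¹ = [[3, 2, -1], [-11/3, -2, 4/3], [-7/3, -1, 2/3]].
P = C⁻¹T = [[3, 2, -1], [-11/3, -2, 4/3], [-7/3, -1, 2/3]] · [[1], [0], [2]] = [[1], [-1], [-1]].

-1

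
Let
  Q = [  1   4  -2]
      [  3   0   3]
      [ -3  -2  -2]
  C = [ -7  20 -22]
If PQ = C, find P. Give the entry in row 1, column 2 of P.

Since Q sits to the right of P, P = CQ⁻¹.
Q has determinant 6; Q⁻¹ = [[1, 2, 2], [-1/2, -4/3, -3/2], [-1, -5/3, -2]].
P = CQ⁻¹ = [[-7, 20, -22]] · [[1, 2, 2], [-1/2, -4/3, -3/2], [-1, -5/3, -2]] = [[5, -4, 0]].

-4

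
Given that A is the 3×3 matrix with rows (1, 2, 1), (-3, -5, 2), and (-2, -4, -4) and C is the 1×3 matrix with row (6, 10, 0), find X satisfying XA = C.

X = [[-4, -2, -2]]

Since A sits to the right of X, X = CA⁻¹.
det A = -2; the adjugate gives A⁻¹ = [[-14, -2, -9/2], [8, 1, 5/2], [-1, 0, -1/2]].
X = CA⁻¹ = [[6, 10, 0]] · [[-14, -2, -9/2], [8, 1, 5/2], [-1, 0, -1/2]] = [[-4, -2, -2]].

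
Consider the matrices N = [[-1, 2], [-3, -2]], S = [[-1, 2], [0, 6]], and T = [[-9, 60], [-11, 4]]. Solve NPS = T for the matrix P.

P = [[-5, -1], [2, 3]]

P = N⁻¹TS⁻¹ (apply N⁻¹ on the left and S⁻¹ on the right).
det N = 8, so N⁻¹ = [[-1/4, -1/4], [3/8, -1/8]].
det S = -6; the adjugate gives S⁻¹ = [[-1, 1/3], [0, 1/6]].
N⁻¹T = [[5, -16], [-2, 22]].
P = (N⁻¹T)S⁻¹ = [[-5, -1], [2, 3]].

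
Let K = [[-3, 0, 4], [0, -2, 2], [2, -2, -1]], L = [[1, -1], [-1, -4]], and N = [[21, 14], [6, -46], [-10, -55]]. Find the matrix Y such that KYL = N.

Y = [[2, 1], [-2, -5], [5, -1]]

Left-multiply by K⁻¹ and right-multiply by L⁻¹: Y = K⁻¹NL⁻¹.
det K = -2; the adjugate gives K⁻¹ = [[-3, 4, -4], [-2, 5/2, -3], [-2, 3, -3]].
det L = -5; the adjugate gives L⁻¹ = [[4/5, -1/5], [-1/5, -1/5]].
K⁻¹N = [[1, -6], [3, 22], [6, -1]].
Y = (K⁻¹N)L⁻¹ = [[2, 1], [-2, -5], [5, -1]].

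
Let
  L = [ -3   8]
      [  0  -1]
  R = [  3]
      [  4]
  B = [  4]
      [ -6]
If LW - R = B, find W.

LW = B + R = [[7], [-2]].
Left-multiplying both sides by L⁻¹ gives W = L⁻¹(B + R).
L has determinant 3; L⁻¹ = [[-1/3, -8/3], [0, -1]].
W = L⁻¹(B + R) = [[3], [2]].

W = [[3], [2]]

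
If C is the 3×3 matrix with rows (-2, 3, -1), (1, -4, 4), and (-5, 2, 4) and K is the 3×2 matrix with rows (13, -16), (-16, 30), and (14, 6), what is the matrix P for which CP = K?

C is on the left of P, so left-multiply by C⁻¹: P = C⁻¹K.
det C = -6; the adjugate gives C⁻¹ = [[4, 7/3, -4/3], [4, 13/6, -7/6], [3, 11/6, -5/6]].
P = C⁻¹K = [[4, 7/3, -4/3], [4, 13/6, -7/6], [3, 11/6, -5/6]] · [[13, -16], [-16, 30], [14, 6]] = [[-4, -2], [1, -6], [-2, 2]].

P = [[-4, -2], [1, -6], [-2, 2]]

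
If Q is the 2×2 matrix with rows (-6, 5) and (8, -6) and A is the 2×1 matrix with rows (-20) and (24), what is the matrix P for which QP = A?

Q is on the left of P, so left-multiply by Q⁻¹: P = Q⁻¹A.
Q has determinant -4; Q⁻¹ = [[3/2, 5/4], [2, 3/2]].
P = Q⁻¹A = [[3/2, 5/4], [2, 3/2]] · [[-20], [24]] = [[0], [-4]].

P = [[0], [-4]]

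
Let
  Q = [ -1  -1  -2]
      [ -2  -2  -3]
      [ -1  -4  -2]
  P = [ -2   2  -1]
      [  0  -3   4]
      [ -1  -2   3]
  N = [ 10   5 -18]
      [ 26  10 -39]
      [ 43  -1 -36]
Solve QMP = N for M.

M = [[5, 5, 1], [5, 2, 1], [-1, 2, -4]]

M = Q⁻¹NP⁻¹ (apply Q⁻¹ on the left and P⁻¹ on the right).
Q has determinant -3; Q⁻¹ = [[8/3, -2, 1/3], [1/3, 0, -1/3], [-2, 1, 0]].
P has determinant -3; P⁻¹ = [[1/3, 4/3, -5/3], [4/3, 7/3, -8/3], [1, 2, -2]].
Q⁻¹N = [[-11, -7, 18], [-11, 2, 6], [6, 0, -3]].
M = (Q⁻¹N)P⁻¹ = [[5, 5, 1], [5, 2, 1], [-1, 2, -4]].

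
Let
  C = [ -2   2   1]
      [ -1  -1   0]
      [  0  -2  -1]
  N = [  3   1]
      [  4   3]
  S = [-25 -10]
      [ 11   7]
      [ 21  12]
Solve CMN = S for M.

M = [[2, -1], [-3, -1], [3, -1]]

Left-multiply by C⁻¹ and right-multiply by N⁻¹: M = C⁻¹SN⁻¹.
C has determinant -2; C⁻¹ = [[-1/2, 0, -1/2], [1/2, -1, 1/2], [-1, 2, -2]].
det N = 5, so N⁻¹ = [[3/5, -1/5], [-4/5, 3/5]].
C⁻¹S = [[2, -1], [-13, -6], [5, 0]].
M = (C⁻¹S)N⁻¹ = [[2, -1], [-3, -1], [3, -1]].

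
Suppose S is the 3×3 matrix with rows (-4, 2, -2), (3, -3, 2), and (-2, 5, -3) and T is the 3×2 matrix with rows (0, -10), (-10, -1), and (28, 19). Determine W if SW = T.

W = [[4, 6], [6, 5], [-2, -2]]

S is on the left of W, so left-multiply by S⁻¹: W = S⁻¹T.
det S = -4, so S⁻¹ = [[1/4, 1, 1/2], [-5/4, -2, -1/2], [-9/4, -4, -3/2]].
W = S⁻¹T = [[1/4, 1, 1/2], [-5/4, -2, -1/2], [-9/4, -4, -3/2]] · [[0, -10], [-10, -1], [28, 19]] = [[4, 6], [6, 5], [-2, -2]].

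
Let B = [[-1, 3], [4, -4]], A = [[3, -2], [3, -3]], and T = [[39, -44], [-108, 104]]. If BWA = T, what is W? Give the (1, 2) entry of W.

-3

Left-multiply by B⁻¹ and right-multiply by A⁻¹: W = B⁻¹TA⁻¹.
B has determinant -8; B⁻¹ = [[1/2, 3/8], [1/2, 1/8]].
det A = -3; the adjugate gives A⁻¹ = [[1, -2/3], [1, -1]].
B⁻¹T = [[-21, 17], [6, -9]].
W = (B⁻¹T)A⁻¹ = [[-4, -3], [-3, 5]].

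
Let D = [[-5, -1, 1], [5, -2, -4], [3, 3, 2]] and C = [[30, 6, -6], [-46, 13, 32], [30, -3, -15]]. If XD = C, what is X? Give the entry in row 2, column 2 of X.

D is on the right of X, so right-multiply by D⁻¹: X = CD⁻¹.
det D = 3, so D⁻¹ = [[8/3, 5/3, 2], [-22/3, -13/3, -5], [7, 4, 5]].
X = CD⁻¹ = [[30, 6, -6], [-46, 13, 32], [30, -3, -15]] · [[8/3, 5/3, 2], [-22/3, -13/3, -5], [7, 4, 5]] = [[-6, 0, 0], [6, -5, 3], [-3, 3, 0]].

-5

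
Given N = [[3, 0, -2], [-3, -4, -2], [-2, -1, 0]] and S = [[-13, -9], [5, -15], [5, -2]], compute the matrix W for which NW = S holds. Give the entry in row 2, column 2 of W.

0

Since N multiplies W on the left, W = N⁻¹S.
N has determinant 4; N⁻¹ = [[-1/2, 1/2, -2], [1, -1, 3], [-5/4, 3/4, -3]].
W = N⁻¹S = [[-1/2, 1/2, -2], [1, -1, 3], [-5/4, 3/4, -3]] · [[-13, -9], [5, -15], [5, -2]] = [[-1, 1], [-3, 0], [5, 6]].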